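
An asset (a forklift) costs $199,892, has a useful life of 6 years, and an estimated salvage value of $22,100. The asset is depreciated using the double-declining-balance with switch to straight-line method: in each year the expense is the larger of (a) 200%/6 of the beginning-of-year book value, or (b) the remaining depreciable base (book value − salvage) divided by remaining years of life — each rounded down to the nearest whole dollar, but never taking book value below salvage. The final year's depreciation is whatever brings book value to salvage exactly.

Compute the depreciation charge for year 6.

$4,224

Depreciable base = $199,892 − $22,100 = $177,792.
Year 1: DB = ⌊$199,892 × 200%/6⌋ = $66,630; SL = ⌊$177,792/6⌋ = $29,632 → take DB $66,630. Book value $133,262.
Year 2: DB = ⌊$133,262 × 200%/6⌋ = $44,420; SL = ⌊$111,162/5⌋ = $22,232 → take DB $44,420. Book value $88,842.
Year 3: DB = ⌊$88,842 × 200%/6⌋ = $29,614; SL = ⌊$66,742/4⌋ = $16,685 → take DB $29,614. Book value $59,228.
Year 4: DB = ⌊$59,228 × 200%/6⌋ = $19,742; SL = ⌊$37,128/3⌋ = $12,376 → take DB $19,742. Book value $39,486.
Year 5: DB = ⌊$39,486 × 200%/6⌋ = $13,162; SL = ⌊$17,386/2⌋ = $8,693 → take DB $13,162. Book value $26,324.
Year 6 (final): $26,324 − $22,100 = $4,224. Book value $22,100.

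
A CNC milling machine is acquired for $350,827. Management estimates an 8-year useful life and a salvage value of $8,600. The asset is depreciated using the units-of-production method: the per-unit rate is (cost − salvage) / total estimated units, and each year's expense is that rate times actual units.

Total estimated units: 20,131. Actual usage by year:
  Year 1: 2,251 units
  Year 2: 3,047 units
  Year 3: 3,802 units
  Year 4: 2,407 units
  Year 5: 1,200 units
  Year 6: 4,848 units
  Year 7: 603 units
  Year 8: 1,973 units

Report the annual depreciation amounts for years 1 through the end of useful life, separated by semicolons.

Depreciable base = $350,827 − $8,600 = $342,227.
Rate = $342,227 / 20,131 units = $17 per unit.
Year 1: 2,251 × $17 = $38,267. Book value $312,560.
Year 2: 3,047 × $17 = $51,799. Book value $260,761.
Year 3: 3,802 × $17 = $64,634. Book value $196,127.
Year 4: 2,407 × $17 = $40,919. Book value $155,208.
Year 5: 1,200 × $17 = $20,400. Book value $134,808.
Year 6: 4,848 × $17 = $82,416. Book value $52,392.
Year 7: 603 × $17 = $10,251. Book value $42,141.
Year 8: 1,973 × $17 = $33,541. Book value $8,600.

$38,267; $51,799; $64,634; $40,919; $20,400; $82,416; $10,251; $33,541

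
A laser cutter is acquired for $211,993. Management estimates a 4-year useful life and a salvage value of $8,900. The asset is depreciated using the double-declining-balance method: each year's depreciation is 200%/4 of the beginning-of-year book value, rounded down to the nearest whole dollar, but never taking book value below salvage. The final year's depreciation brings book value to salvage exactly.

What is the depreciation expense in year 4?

Depreciable base = $211,993 − $8,900 = $203,093.
Year 1: ⌊$211,993 × 200%/4⌋ = $105,996. Book value $105,997.
Year 2: ⌊$105,997 × 200%/4⌋ = $52,998. Book value $52,999.
Year 3: ⌊$52,999 × 200%/4⌋ = $26,499. Book value $26,500.
Year 4 (final): $26,500 − $8,900 = $17,600. Book value $8,900.

$17,600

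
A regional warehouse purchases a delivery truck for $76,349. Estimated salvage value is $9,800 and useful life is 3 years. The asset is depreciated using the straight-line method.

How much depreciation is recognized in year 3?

Depreciable base = $76,349 − $9,800 = $66,549.
Annual expense = $66,549 / 3 = $22,183.

$22,183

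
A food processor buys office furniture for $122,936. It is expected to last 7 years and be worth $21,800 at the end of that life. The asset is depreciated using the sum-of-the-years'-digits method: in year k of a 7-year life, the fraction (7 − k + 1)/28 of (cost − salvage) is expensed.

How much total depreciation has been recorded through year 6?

Depreciable base = $122,936 − $21,800 = $101,136.
Sum of the years' digits = 7+6+5+4+3+2+1 = 28.
Year 1: $101,136 × 7/28 = $25,284. Book value $97,652.
Year 2: $101,136 × 6/28 = $21,672. Book value $75,980.
Year 3: $101,136 × 5/28 = $18,060. Book value $57,920.
Year 4: $101,136 × 4/28 = $14,448. Book value $43,472.
Year 5: $101,136 × 3/28 = $10,836. Book value $32,636.
Year 6: $101,136 × 2/28 = $7,224. Book value $25,412.
Accumulated through year 6 = $122,936 − $25,412 = $97,524.

$97,524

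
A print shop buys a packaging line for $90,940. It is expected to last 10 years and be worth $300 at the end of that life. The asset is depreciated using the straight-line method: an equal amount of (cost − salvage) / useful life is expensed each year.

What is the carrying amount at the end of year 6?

Depreciable base = $90,940 − $300 = $90,640.
Annual expense = $90,640 / 10 = $9,064.
End of year 1: book value $81,876.
End of year 2: book value $72,812.
End of year 3: book value $63,748.
End of year 4: book value $54,684.
End of year 5: book value $45,620.
End of year 6: book value $36,556.

$36,556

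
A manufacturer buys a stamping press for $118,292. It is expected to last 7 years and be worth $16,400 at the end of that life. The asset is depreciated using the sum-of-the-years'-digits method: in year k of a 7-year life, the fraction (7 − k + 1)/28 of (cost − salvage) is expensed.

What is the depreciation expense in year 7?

$3,639

Depreciable base = $118,292 − $16,400 = $101,892.
Sum of the years' digits = 7+6+5+4+3+2+1 = 28.
Year 1: $101,892 × 7/28 = $25,473. Book value $92,819.
Year 2: $101,892 × 6/28 = $21,834. Book value $70,985.
Year 3: $101,892 × 5/28 = $18,195. Book value $52,790.
Year 4: $101,892 × 4/28 = $14,556. Book value $38,234.
Year 5: $101,892 × 3/28 = $10,917. Book value $27,317.
Year 6: $101,892 × 2/28 = $7,278. Book value $20,039.
Year 7: $101,892 × 1/28 = $3,639. Book value $16,400.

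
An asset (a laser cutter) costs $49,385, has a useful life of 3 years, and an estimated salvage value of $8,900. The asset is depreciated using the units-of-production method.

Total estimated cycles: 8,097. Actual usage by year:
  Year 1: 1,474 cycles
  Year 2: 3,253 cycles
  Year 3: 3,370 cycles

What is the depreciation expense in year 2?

$16,265

Depreciable base = $49,385 − $8,900 = $40,485.
Rate = $40,485 / 8,097 cycles = $5 per cycle.
Year 1: 1,474 × $5 = $7,370. Book value $42,015.
Year 2: 3,253 × $5 = $16,265. Book value $25,750.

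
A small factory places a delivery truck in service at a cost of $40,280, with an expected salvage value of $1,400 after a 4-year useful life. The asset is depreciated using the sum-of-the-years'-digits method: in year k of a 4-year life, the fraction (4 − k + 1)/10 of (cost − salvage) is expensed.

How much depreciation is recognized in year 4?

$3,888

Depreciable base = $40,280 − $1,400 = $38,880.
Sum of the years' digits = 4+3+2+1 = 10.
Year 1: $38,880 × 4/10 = $15,552. Book value $24,728.
Year 2: $38,880 × 3/10 = $11,664. Book value $13,064.
Year 3: $38,880 × 2/10 = $7,776. Book value $5,288.
Year 4: $38,880 × 1/10 = $3,888. Book value $1,400.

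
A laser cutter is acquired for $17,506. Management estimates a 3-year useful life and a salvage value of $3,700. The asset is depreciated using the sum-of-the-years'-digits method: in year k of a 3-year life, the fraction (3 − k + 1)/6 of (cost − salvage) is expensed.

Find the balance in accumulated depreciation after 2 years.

$11,505

Depreciable base = $17,506 − $3,700 = $13,806.
Sum of the years' digits = 3+2+1 = 6.
Year 1: $13,806 × 3/6 = $6,903. Book value $10,603.
Year 2: $13,806 × 2/6 = $4,602. Book value $6,001.
Accumulated through year 2 = $17,506 − $6,001 = $11,505.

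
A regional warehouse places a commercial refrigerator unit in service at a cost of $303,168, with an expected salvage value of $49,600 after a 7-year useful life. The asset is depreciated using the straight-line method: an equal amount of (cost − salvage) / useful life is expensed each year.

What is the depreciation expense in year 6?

Depreciable base = $303,168 − $49,600 = $253,568.
Annual expense = $253,568 / 7 = $36,224.

$36,224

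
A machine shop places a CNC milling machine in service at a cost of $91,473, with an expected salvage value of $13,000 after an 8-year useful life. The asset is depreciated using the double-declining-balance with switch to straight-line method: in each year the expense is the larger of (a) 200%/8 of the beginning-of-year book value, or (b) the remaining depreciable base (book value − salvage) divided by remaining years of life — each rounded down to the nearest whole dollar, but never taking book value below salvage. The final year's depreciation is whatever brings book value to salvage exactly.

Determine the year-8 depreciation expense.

$0

Depreciable base = $91,473 − $13,000 = $78,473.
Year 1: DB = ⌊$91,473 × 200%/8⌋ = $22,868; SL = ⌊$78,473/8⌋ = $9,809 → take DB $22,868. Book value $68,605.
Year 2: DB = ⌊$68,605 × 200%/8⌋ = $17,151; SL = ⌊$55,605/7⌋ = $7,943 → take DB $17,151. Book value $51,454.
Year 3: DB = ⌊$51,454 × 200%/8⌋ = $12,863; SL = ⌊$38,454/6⌋ = $6,409 → take DB $12,863. Book value $38,591.
Year 4: DB = ⌊$38,591 × 200%/8⌋ = $9,647; SL = ⌊$25,591/5⌋ = $5,118 → take DB $9,647. Book value $28,944.
Year 5: DB = ⌊$28,944 × 200%/8⌋ = $7,236; SL = ⌊$15,944/4⌋ = $3,986 → take DB $7,236. Book value $21,708.
Year 6: DB = ⌊$21,708 × 200%/8⌋ = $5,427; SL = ⌊$8,708/3⌋ = $2,902 → take DB $5,427. Book value $16,281.
Year 7: DB = ⌊$16,281 × 200%/8⌋ = $4,070; SL = ⌊$3,281/2⌋ = $1,640 → take DB $4,070, capped at $3,281. Book value $13,000.
Year 8 (final): $13,000 − $13,000 = $0. Book value $13,000.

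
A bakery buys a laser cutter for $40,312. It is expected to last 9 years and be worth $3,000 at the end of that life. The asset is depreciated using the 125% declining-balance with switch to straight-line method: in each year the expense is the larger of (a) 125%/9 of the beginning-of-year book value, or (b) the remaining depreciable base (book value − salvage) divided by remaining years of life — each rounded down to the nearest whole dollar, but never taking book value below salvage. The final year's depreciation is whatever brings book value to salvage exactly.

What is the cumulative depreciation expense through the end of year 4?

Depreciable base = $40,312 − $3,000 = $37,312.
Year 1: DB = ⌊$40,312 × 125%/9⌋ = $5,598; SL = ⌊$37,312/9⌋ = $4,145 → take DB $5,598. Book value $34,714.
Year 2: DB = ⌊$34,714 × 125%/9⌋ = $4,821; SL = ⌊$31,714/8⌋ = $3,964 → take DB $4,821. Book value $29,893.
Year 3: DB = ⌊$29,893 × 125%/9⌋ = $4,151; SL = ⌊$26,893/7⌋ = $3,841 → take DB $4,151. Book value $25,742.
Year 4: DB = ⌊$25,742 × 125%/9⌋ = $3,575; SL = ⌊$22,742/6⌋ = $3,790 → take SL $3,790. Book value $21,952.
Accumulated through year 4 = $40,312 − $21,952 = $18,360.

$18,360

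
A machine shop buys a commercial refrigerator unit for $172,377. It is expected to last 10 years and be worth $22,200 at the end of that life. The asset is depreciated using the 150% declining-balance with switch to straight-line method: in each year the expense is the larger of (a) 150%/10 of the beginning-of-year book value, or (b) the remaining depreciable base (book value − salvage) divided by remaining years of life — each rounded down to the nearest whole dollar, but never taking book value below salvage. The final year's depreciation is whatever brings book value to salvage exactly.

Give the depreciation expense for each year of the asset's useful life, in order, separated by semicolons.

Depreciable base = $172,377 − $22,200 = $150,177.
Year 1: DB = ⌊$172,377 × 150%/10⌋ = $25,856; SL = ⌊$150,177/10⌋ = $15,017 → take DB $25,856. Book value $146,521.
Year 2: DB = ⌊$146,521 × 150%/10⌋ = $21,978; SL = ⌊$124,321/9⌋ = $13,813 → take DB $21,978. Book value $124,543.
Year 3: DB = ⌊$124,543 × 150%/10⌋ = $18,681; SL = ⌊$102,343/8⌋ = $12,792 → take DB $18,681. Book value $105,862.
Year 4: DB = ⌊$105,862 × 150%/10⌋ = $15,879; SL = ⌊$83,662/7⌋ = $11,951 → take DB $15,879. Book value $89,983.
Year 5: DB = ⌊$89,983 × 150%/10⌋ = $13,497; SL = ⌊$67,783/6⌋ = $11,297 → take DB $13,497. Book value $76,486.
Year 6: DB = ⌊$76,486 × 150%/10⌋ = $11,472; SL = ⌊$54,286/5⌋ = $10,857 → take DB $11,472. Book value $65,014.
Year 7: DB = ⌊$65,014 × 150%/10⌋ = $9,752; SL = ⌊$42,814/4⌋ = $10,703 → take SL $10,703. Book value $54,311.
Year 8: DB = ⌊$54,311 × 150%/10⌋ = $8,146; SL = ⌊$32,111/3⌋ = $10,703 → take SL $10,703. Book value $43,608.
Year 9: DB = ⌊$43,608 × 150%/10⌋ = $6,541; SL = ⌊$21,408/2⌋ = $10,704 → take SL $10,704. Book value $32,904.
Year 10 (final): $32,904 − $22,200 = $10,704. Book value $22,200.

$25,856; $21,978; $18,681; $15,879; $13,497; $11,472; $10,703; $10,703; $10,704; $10,704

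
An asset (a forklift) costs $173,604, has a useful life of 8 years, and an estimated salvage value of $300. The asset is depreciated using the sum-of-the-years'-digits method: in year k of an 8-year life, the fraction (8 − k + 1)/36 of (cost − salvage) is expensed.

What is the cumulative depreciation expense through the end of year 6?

Depreciable base = $173,604 − $300 = $173,304.
Sum of the years' digits = 8+7+6+5+4+3+2+1 = 36.
Year 1: $173,304 × 8/36 = $38,512. Book value $135,092.
Year 2: $173,304 × 7/36 = $33,698. Book value $101,394.
Year 3: $173,304 × 6/36 = $28,884. Book value $72,510.
Year 4: $173,304 × 5/36 = $24,070. Book value $48,440.
Year 5: $173,304 × 4/36 = $19,256. Book value $29,184.
Year 6: $173,304 × 3/36 = $14,442. Book value $14,742.
Accumulated through year 6 = $173,604 − $14,742 = $158,862.

$158,862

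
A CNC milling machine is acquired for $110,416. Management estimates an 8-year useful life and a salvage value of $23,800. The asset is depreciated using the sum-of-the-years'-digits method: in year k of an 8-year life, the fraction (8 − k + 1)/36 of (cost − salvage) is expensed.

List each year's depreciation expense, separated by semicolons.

Depreciable base = $110,416 − $23,800 = $86,616.
Sum of the years' digits = 8+7+6+5+4+3+2+1 = 36.
Year 1: $86,616 × 8/36 = $19,248. Book value $91,168.
Year 2: $86,616 × 7/36 = $16,842. Book value $74,326.
Year 3: $86,616 × 6/36 = $14,436. Book value $59,890.
Year 4: $86,616 × 5/36 = $12,030. Book value $47,860.
Year 5: $86,616 × 4/36 = $9,624. Book value $38,236.
Year 6: $86,616 × 3/36 = $7,218. Book value $31,018.
Year 7: $86,616 × 2/36 = $4,812. Book value $26,206.
Year 8: $86,616 × 1/36 = $2,406. Book value $23,800.

$19,248; $16,842; $14,436; $12,030; $9,624; $7,218; $4,812; $2,406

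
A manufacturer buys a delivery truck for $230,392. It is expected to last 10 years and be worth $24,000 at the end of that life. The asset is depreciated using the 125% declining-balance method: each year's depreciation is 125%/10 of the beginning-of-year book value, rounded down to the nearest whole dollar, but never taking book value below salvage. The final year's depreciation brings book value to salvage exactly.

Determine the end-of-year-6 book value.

$103,400

Depreciable base = $230,392 − $24,000 = $206,392.
Year 1: ⌊$230,392 × 125%/10⌋ = $28,799. Book value $201,593.
Year 2: ⌊$201,593 × 125%/10⌋ = $25,199. Book value $176,394.
Year 3: ⌊$176,394 × 125%/10⌋ = $22,049. Book value $154,345.
Year 4: ⌊$154,345 × 125%/10⌋ = $19,293. Book value $135,052.
Year 5: ⌊$135,052 × 125%/10⌋ = $16,881. Book value $118,171.
Year 6: ⌊$118,171 × 125%/10⌋ = $14,771. Book value $103,400.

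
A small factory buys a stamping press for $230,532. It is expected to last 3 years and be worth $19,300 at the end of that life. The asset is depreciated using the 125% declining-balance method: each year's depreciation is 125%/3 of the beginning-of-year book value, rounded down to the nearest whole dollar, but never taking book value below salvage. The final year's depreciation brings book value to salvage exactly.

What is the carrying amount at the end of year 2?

Depreciable base = $230,532 − $19,300 = $211,232.
Year 1: ⌊$230,532 × 125%/3⌋ = $96,055. Book value $134,477.
Year 2: ⌊$134,477 × 125%/3⌋ = $56,032. Book value $78,445.

$78,445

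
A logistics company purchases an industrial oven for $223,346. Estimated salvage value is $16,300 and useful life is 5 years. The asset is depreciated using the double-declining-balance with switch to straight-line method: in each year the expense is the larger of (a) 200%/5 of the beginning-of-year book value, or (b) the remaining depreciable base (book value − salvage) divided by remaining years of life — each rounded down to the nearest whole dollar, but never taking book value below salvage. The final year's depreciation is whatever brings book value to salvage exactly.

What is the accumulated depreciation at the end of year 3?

Depreciable base = $223,346 − $16,300 = $207,046.
Year 1: DB = ⌊$223,346 × 200%/5⌋ = $89,338; SL = ⌊$207,046/5⌋ = $41,409 → take DB $89,338. Book value $134,008.
Year 2: DB = ⌊$134,008 × 200%/5⌋ = $53,603; SL = ⌊$117,708/4⌋ = $29,427 → take DB $53,603. Book value $80,405.
Year 3: DB = ⌊$80,405 × 200%/5⌋ = $32,162; SL = ⌊$64,105/3⌋ = $21,368 → take DB $32,162. Book value $48,243.
Accumulated through year 3 = $223,346 − $48,243 = $175,103.

$175,103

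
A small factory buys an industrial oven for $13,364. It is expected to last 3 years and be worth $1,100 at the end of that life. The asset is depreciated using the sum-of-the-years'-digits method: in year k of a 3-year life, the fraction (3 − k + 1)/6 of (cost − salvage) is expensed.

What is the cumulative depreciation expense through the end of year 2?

Depreciable base = $13,364 − $1,100 = $12,264.
Sum of the years' digits = 3+2+1 = 6.
Year 1: $12,264 × 3/6 = $6,132. Book value $7,232.
Year 2: $12,264 × 2/6 = $4,088. Book value $3,144.
Accumulated through year 2 = $13,364 − $3,144 = $10,220.

$10,220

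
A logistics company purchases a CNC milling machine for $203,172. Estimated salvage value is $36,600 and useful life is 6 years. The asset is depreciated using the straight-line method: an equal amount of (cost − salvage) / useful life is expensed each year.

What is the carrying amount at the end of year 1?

Depreciable base = $203,172 − $36,600 = $166,572.
Annual expense = $166,572 / 6 = $27,762.
End of year 1: book value $175,410.

$175,410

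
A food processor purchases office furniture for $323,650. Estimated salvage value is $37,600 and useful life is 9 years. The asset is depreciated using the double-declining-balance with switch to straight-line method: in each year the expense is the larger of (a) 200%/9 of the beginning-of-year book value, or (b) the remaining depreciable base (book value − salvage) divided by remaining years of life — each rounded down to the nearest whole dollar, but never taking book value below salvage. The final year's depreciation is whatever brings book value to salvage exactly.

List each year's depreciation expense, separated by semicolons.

$71,922; $55,939; $43,508; $33,840; $26,320; $20,471; $15,922; $12,384; $5,744

Depreciable base = $323,650 − $37,600 = $286,050.
Year 1: DB = ⌊$323,650 × 200%/9⌋ = $71,922; SL = ⌊$286,050/9⌋ = $31,783 → take DB $71,922. Book value $251,728.
Year 2: DB = ⌊$251,728 × 200%/9⌋ = $55,939; SL = ⌊$214,128/8⌋ = $26,766 → take DB $55,939. Book value $195,789.
Year 3: DB = ⌊$195,789 × 200%/9⌋ = $43,508; SL = ⌊$158,189/7⌋ = $22,598 → take DB $43,508. Book value $152,281.
Year 4: DB = ⌊$152,281 × 200%/9⌋ = $33,840; SL = ⌊$114,681/6⌋ = $19,113 → take DB $33,840. Book value $118,441.
Year 5: DB = ⌊$118,441 × 200%/9⌋ = $26,320; SL = ⌊$80,841/5⌋ = $16,168 → take DB $26,320. Book value $92,121.
Year 6: DB = ⌊$92,121 × 200%/9⌋ = $20,471; SL = ⌊$54,521/4⌋ = $13,630 → take DB $20,471. Book value $71,650.
Year 7: DB = ⌊$71,650 × 200%/9⌋ = $15,922; SL = ⌊$34,050/3⌋ = $11,350 → take DB $15,922. Book value $55,728.
Year 8: DB = ⌊$55,728 × 200%/9⌋ = $12,384; SL = ⌊$18,128/2⌋ = $9,064 → take DB $12,384. Book value $43,344.
Year 9 (final): $43,344 − $37,600 = $5,744. Book value $37,600.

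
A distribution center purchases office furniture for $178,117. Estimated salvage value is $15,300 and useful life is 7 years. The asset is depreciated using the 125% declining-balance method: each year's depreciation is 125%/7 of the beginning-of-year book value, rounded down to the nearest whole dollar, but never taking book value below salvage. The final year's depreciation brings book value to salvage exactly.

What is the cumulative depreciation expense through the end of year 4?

$97,022

Depreciable base = $178,117 − $15,300 = $162,817.
Year 1: ⌊$178,117 × 125%/7⌋ = $31,806. Book value $146,311.
Year 2: ⌊$146,311 × 125%/7⌋ = $26,126. Book value $120,185.
Year 3: ⌊$120,185 × 125%/7⌋ = $21,461. Book value $98,724.
Year 4: ⌊$98,724 × 125%/7⌋ = $17,629. Book value $81,095.
Accumulated through year 4 = $178,117 − $81,095 = $97,022.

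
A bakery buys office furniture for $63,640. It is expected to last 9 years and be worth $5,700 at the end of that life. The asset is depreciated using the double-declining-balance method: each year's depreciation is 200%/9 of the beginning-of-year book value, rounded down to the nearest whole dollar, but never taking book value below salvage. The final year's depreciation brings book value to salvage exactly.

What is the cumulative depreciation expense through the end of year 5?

$45,525

Depreciable base = $63,640 − $5,700 = $57,940.
Year 1: ⌊$63,640 × 200%/9⌋ = $14,142. Book value $49,498.
Year 2: ⌊$49,498 × 200%/9⌋ = $10,999. Book value $38,499.
Year 3: ⌊$38,499 × 200%/9⌋ = $8,555. Book value $29,944.
Year 4: ⌊$29,944 × 200%/9⌋ = $6,654. Book value $23,290.
Year 5: ⌊$23,290 × 200%/9⌋ = $5,175. Book value $18,115.
Accumulated through year 5 = $63,640 − $18,115 = $45,525.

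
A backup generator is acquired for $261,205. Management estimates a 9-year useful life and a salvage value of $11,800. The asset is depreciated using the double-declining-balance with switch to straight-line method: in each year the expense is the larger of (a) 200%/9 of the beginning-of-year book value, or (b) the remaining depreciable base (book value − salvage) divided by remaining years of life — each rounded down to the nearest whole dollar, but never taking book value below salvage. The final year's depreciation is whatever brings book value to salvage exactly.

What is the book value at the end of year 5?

$74,347

Depreciable base = $261,205 − $11,800 = $249,405.
Year 1: DB = ⌊$261,205 × 200%/9⌋ = $58,045; SL = ⌊$249,405/9⌋ = $27,711 → take DB $58,045. Book value $203,160.
Year 2: DB = ⌊$203,160 × 200%/9⌋ = $45,146; SL = ⌊$191,360/8⌋ = $23,920 → take DB $45,146. Book value $158,014.
Year 3: DB = ⌊$158,014 × 200%/9⌋ = $35,114; SL = ⌊$146,214/7⌋ = $20,887 → take DB $35,114. Book value $122,900.
Year 4: DB = ⌊$122,900 × 200%/9⌋ = $27,311; SL = ⌊$111,100/6⌋ = $18,516 → take DB $27,311. Book value $95,589.
Year 5: DB = ⌊$95,589 × 200%/9⌋ = $21,242; SL = ⌊$83,789/5⌋ = $16,757 → take DB $21,242. Book value $74,347.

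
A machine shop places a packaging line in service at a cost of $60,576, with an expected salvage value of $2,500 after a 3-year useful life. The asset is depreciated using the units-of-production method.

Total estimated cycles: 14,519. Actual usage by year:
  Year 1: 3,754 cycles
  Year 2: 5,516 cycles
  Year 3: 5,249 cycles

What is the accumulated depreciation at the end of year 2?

Depreciable base = $60,576 − $2,500 = $58,076.
Rate = $58,076 / 14,519 cycles = $4 per cycle.
Year 1: 3,754 × $4 = $15,016. Book value $45,560.
Year 2: 5,516 × $4 = $22,064. Book value $23,496.
Accumulated through year 2 = $60,576 − $23,496 = $37,080.

$37,080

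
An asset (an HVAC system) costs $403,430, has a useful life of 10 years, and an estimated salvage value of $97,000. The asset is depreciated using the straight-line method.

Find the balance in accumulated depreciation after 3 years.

Depreciable base = $403,430 − $97,000 = $306,430.
Annual expense = $306,430 / 10 = $30,643.
End of year 1: book value $372,787.
End of year 2: book value $342,144.
End of year 3: book value $311,501.
Accumulated through year 3 = $403,430 − $311,501 = $91,929.

$91,929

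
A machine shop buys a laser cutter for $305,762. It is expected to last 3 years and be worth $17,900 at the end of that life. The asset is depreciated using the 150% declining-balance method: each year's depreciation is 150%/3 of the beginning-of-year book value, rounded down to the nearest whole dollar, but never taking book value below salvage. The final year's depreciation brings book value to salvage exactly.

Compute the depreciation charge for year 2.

$76,440

Depreciable base = $305,762 − $17,900 = $287,862.
Year 1: ⌊$305,762 × 150%/3⌋ = $152,881. Book value $152,881.
Year 2: ⌊$152,881 × 150%/3⌋ = $76,440. Book value $76,441.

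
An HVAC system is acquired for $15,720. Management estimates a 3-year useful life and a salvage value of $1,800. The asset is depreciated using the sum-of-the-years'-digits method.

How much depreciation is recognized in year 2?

$4,640

Depreciable base = $15,720 − $1,800 = $13,920.
Sum of the years' digits = 3+2+1 = 6.
Year 1: $13,920 × 3/6 = $6,960. Book value $8,760.
Year 2: $13,920 × 2/6 = $4,640. Book value $4,120.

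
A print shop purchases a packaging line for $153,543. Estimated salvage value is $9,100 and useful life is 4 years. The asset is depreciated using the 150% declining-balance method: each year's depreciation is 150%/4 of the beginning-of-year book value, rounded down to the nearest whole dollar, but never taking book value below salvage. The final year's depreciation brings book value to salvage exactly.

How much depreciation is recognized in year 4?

Depreciable base = $153,543 − $9,100 = $144,443.
Year 1: ⌊$153,543 × 150%/4⌋ = $57,578. Book value $95,965.
Year 2: ⌊$95,965 × 150%/4⌋ = $35,986. Book value $59,979.
Year 3: ⌊$59,979 × 150%/4⌋ = $22,492. Book value $37,487.
Year 4 (final): $37,487 − $9,100 = $28,387. Book value $9,100.

$28,387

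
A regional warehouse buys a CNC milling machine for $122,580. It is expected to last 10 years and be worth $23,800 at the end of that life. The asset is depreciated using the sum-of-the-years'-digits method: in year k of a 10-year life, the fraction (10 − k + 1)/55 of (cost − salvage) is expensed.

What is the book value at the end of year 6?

Depreciable base = $122,580 − $23,800 = $98,780.
Sum of the years' digits = 10+9+8+7+6+5+4+3+2+1 = 55.
Year 1: $98,780 × 10/55 = $17,960. Book value $104,620.
Year 2: $98,780 × 9/55 = $16,164. Book value $88,456.
Year 3: $98,780 × 8/55 = $14,368. Book value $74,088.
Year 4: $98,780 × 7/55 = $12,572. Book value $61,516.
Year 5: $98,780 × 6/55 = $10,776. Book value $50,740.
Year 6: $98,780 × 5/55 = $8,980. Book value $41,760.

$41,760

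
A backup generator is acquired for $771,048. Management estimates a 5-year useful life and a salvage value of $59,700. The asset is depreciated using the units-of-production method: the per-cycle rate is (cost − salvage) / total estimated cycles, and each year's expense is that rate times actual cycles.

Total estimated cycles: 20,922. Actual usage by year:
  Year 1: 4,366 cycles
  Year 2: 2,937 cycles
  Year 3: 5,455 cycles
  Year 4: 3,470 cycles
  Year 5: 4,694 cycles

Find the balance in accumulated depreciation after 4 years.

$551,752

Depreciable base = $771,048 − $59,700 = $711,348.
Rate = $711,348 / 20,922 cycles = $34 per cycle.
Year 1: 4,366 × $34 = $148,444. Book value $622,604.
Year 2: 2,937 × $34 = $99,858. Book value $522,746.
Year 3: 5,455 × $34 = $185,470. Book value $337,276.
Year 4: 3,470 × $34 = $117,980. Book value $219,296.
Accumulated through year 4 = $771,048 − $219,296 = $551,752.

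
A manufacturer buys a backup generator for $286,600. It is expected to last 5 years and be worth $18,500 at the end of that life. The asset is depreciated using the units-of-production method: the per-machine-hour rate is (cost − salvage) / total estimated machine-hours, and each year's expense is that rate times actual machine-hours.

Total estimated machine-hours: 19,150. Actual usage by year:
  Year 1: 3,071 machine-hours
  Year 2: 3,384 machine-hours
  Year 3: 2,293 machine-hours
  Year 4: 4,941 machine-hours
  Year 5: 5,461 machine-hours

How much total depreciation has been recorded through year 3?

Depreciable base = $286,600 − $18,500 = $268,100.
Rate = $268,100 / 19,150 machine-hours = $14 per machine-hour.
Year 1: 3,071 × $14 = $42,994. Book value $243,606.
Year 2: 3,384 × $14 = $47,376. Book value $196,230.
Year 3: 2,293 × $14 = $32,102. Book value $164,128.
Accumulated through year 3 = $286,600 − $164,128 = $122,472.

$122,472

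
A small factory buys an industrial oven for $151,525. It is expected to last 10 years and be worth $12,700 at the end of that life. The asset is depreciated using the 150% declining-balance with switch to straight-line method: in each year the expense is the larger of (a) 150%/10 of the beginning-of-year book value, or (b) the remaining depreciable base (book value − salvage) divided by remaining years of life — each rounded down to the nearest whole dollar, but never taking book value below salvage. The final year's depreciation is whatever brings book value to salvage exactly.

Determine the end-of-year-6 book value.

$56,328

Depreciable base = $151,525 − $12,700 = $138,825.
Year 1: DB = ⌊$151,525 × 150%/10⌋ = $22,728; SL = ⌊$138,825/10⌋ = $13,882 → take DB $22,728. Book value $128,797.
Year 2: DB = ⌊$128,797 × 150%/10⌋ = $19,319; SL = ⌊$116,097/9⌋ = $12,899 → take DB $19,319. Book value $109,478.
Year 3: DB = ⌊$109,478 × 150%/10⌋ = $16,421; SL = ⌊$96,778/8⌋ = $12,097 → take DB $16,421. Book value $93,057.
Year 4: DB = ⌊$93,057 × 150%/10⌋ = $13,958; SL = ⌊$80,357/7⌋ = $11,479 → take DB $13,958. Book value $79,099.
Year 5: DB = ⌊$79,099 × 150%/10⌋ = $11,864; SL = ⌊$66,399/6⌋ = $11,066 → take DB $11,864. Book value $67,235.
Year 6: DB = ⌊$67,235 × 150%/10⌋ = $10,085; SL = ⌊$54,535/5⌋ = $10,907 → take SL $10,907. Book value $56,328.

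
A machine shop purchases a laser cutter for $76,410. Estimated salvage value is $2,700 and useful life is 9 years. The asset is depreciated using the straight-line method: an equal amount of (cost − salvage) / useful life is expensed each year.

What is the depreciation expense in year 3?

Depreciable base = $76,410 − $2,700 = $73,710.
Annual expense = $73,710 / 9 = $8,190.

$8,190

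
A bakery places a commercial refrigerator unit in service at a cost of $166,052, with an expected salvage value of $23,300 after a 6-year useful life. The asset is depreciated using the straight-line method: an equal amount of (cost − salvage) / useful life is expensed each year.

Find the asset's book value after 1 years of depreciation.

Depreciable base = $166,052 − $23,300 = $142,752.
Annual expense = $142,752 / 6 = $23,792.
End of year 1: book value $142,260.

$142,260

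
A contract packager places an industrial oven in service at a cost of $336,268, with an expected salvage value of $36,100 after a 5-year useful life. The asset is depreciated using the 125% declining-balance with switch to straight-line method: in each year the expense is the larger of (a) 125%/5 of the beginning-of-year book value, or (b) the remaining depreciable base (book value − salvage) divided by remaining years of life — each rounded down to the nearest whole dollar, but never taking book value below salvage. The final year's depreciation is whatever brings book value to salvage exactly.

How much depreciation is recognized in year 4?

$51,017

Depreciable base = $336,268 − $36,100 = $300,168.
Year 1: DB = ⌊$336,268 × 125%/5⌋ = $84,067; SL = ⌊$300,168/5⌋ = $60,033 → take DB $84,067. Book value $252,201.
Year 2: DB = ⌊$252,201 × 125%/5⌋ = $63,050; SL = ⌊$216,101/4⌋ = $54,025 → take DB $63,050. Book value $189,151.
Year 3: DB = ⌊$189,151 × 125%/5⌋ = $47,287; SL = ⌊$153,051/3⌋ = $51,017 → take SL $51,017. Book value $138,134.
Year 4: DB = ⌊$138,134 × 125%/5⌋ = $34,533; SL = ⌊$102,034/2⌋ = $51,017 → take SL $51,017. Book value $87,117.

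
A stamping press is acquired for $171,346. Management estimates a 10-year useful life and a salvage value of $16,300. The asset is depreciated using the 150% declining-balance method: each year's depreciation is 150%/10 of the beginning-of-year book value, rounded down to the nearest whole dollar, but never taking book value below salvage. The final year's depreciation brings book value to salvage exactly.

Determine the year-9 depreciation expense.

$7,004

Depreciable base = $171,346 − $16,300 = $155,046.
Year 1: ⌊$171,346 × 150%/10⌋ = $25,701. Book value $145,645.
Year 2: ⌊$145,645 × 150%/10⌋ = $21,846. Book value $123,799.
Year 3: ⌊$123,799 × 150%/10⌋ = $18,569. Book value $105,230.
Year 4: ⌊$105,230 × 150%/10⌋ = $15,784. Book value $89,446.
Year 5: ⌊$89,446 × 150%/10⌋ = $13,416. Book value $76,030.
Year 6: ⌊$76,030 × 150%/10⌋ = $11,404. Book value $64,626.
Year 7: ⌊$64,626 × 150%/10⌋ = $9,693. Book value $54,933.
Year 8: ⌊$54,933 × 150%/10⌋ = $8,239. Book value $46,694.
Year 9: ⌊$46,694 × 150%/10⌋ = $7,004. Book value $39,690.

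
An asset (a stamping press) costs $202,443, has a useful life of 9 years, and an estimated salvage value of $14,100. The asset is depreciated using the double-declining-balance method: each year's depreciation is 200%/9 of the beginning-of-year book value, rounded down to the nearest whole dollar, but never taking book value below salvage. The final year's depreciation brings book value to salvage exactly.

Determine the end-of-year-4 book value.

$74,085

Depreciable base = $202,443 − $14,100 = $188,343.
Year 1: ⌊$202,443 × 200%/9⌋ = $44,987. Book value $157,456.
Year 2: ⌊$157,456 × 200%/9⌋ = $34,990. Book value $122,466.
Year 3: ⌊$122,466 × 200%/9⌋ = $27,214. Book value $95,252.
Year 4: ⌊$95,252 × 200%/9⌋ = $21,167. Book value $74,085.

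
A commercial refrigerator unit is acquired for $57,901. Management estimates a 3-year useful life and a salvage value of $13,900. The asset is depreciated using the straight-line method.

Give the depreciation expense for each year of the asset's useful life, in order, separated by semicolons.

Depreciable base = $57,901 − $13,900 = $44,001.
Annual expense = $44,001 / 3 = $14,667.
End of year 1: book value $43,234.
End of year 2: book value $28,567.
End of year 3: book value $13,900.

$14,667; $14,667; $14,667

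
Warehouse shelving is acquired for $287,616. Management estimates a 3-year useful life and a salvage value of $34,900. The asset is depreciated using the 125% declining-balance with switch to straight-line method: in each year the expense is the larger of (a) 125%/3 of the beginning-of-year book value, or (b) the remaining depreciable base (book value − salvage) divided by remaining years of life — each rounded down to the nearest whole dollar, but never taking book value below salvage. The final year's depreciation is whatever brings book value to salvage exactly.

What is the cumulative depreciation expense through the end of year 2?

Depreciable base = $287,616 − $34,900 = $252,716.
Year 1: DB = ⌊$287,616 × 125%/3⌋ = $119,840; SL = ⌊$252,716/3⌋ = $84,238 → take DB $119,840. Book value $167,776.
Year 2: DB = ⌊$167,776 × 125%/3⌋ = $69,906; SL = ⌊$132,876/2⌋ = $66,438 → take DB $69,906. Book value $97,870.
Accumulated through year 2 = $287,616 − $97,870 = $189,746.

$189,746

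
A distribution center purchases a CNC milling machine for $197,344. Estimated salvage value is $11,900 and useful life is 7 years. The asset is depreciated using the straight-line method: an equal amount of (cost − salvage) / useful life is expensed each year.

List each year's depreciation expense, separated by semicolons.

Depreciable base = $197,344 − $11,900 = $185,444.
Annual expense = $185,444 / 7 = $26,492.
End of year 1: book value $170,852.
End of year 2: book value $144,360.
End of year 3: book value $117,868.
End of year 4: book value $91,376.
End of year 5: book value $64,884.
End of year 6: book value $38,392.
End of year 7: book value $11,900.

$26,492; $26,492; $26,492; $26,492; $26,492; $26,492; $26,492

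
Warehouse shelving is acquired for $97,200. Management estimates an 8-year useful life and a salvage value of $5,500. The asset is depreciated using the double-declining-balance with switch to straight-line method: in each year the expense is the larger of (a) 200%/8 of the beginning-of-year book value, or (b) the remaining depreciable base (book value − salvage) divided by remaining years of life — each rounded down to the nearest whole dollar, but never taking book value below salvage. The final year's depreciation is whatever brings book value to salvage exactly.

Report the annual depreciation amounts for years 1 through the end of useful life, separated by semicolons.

Depreciable base = $97,200 − $5,500 = $91,700.
Year 1: DB = ⌊$97,200 × 200%/8⌋ = $24,300; SL = ⌊$91,700/8⌋ = $11,462 → take DB $24,300. Book value $72,900.
Year 2: DB = ⌊$72,900 × 200%/8⌋ = $18,225; SL = ⌊$67,400/7⌋ = $9,628 → take DB $18,225. Book value $54,675.
Year 3: DB = ⌊$54,675 × 200%/8⌋ = $13,668; SL = ⌊$49,175/6⌋ = $8,195 → take DB $13,668. Book value $41,007.
Year 4: DB = ⌊$41,007 × 200%/8⌋ = $10,251; SL = ⌊$35,507/5⌋ = $7,101 → take DB $10,251. Book value $30,756.
Year 5: DB = ⌊$30,756 × 200%/8⌋ = $7,689; SL = ⌊$25,256/4⌋ = $6,314 → take DB $7,689. Book value $23,067.
Year 6: DB = ⌊$23,067 × 200%/8⌋ = $5,766; SL = ⌊$17,567/3⌋ = $5,855 → take SL $5,855. Book value $17,212.
Year 7: DB = ⌊$17,212 × 200%/8⌋ = $4,303; SL = ⌊$11,712/2⌋ = $5,856 → take SL $5,856. Book value $11,356.
Year 8 (final): $11,356 − $5,500 = $5,856. Book value $5,500.

$24,300; $18,225; $13,668; $10,251; $7,689; $5,855; $5,856; $5,856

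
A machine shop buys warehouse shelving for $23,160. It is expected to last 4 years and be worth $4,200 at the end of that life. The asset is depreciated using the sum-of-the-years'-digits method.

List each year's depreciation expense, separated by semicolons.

Depreciable base = $23,160 − $4,200 = $18,960.
Sum of the years' digits = 4+3+2+1 = 10.
Year 1: $18,960 × 4/10 = $7,584. Book value $15,576.
Year 2: $18,960 × 3/10 = $5,688. Book value $9,888.
Year 3: $18,960 × 2/10 = $3,792. Book value $6,096.
Year 4: $18,960 × 1/10 = $1,896. Book value $4,200.

$7,584; $5,688; $3,792; $1,896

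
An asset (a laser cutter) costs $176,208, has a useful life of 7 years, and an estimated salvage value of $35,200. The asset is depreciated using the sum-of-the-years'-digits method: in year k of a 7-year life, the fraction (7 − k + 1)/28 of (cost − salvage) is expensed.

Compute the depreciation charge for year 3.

Depreciable base = $176,208 − $35,200 = $141,008.
Sum of the years' digits = 7+6+5+4+3+2+1 = 28.
Year 1: $141,008 × 7/28 = $35,252. Book value $140,956.
Year 2: $141,008 × 6/28 = $30,216. Book value $110,740.
Year 3: $141,008 × 5/28 = $25,180. Book value $85,560.

$25,180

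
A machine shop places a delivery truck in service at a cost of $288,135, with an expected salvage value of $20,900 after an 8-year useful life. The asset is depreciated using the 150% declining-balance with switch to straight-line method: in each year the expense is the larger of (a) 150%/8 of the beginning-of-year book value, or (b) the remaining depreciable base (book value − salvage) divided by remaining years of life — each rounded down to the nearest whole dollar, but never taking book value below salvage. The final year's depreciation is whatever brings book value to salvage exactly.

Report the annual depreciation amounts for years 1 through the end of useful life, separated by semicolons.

Depreciable base = $288,135 − $20,900 = $267,235.
Year 1: DB = ⌊$288,135 × 150%/8⌋ = $54,025; SL = ⌊$267,235/8⌋ = $33,404 → take DB $54,025. Book value $234,110.
Year 2: DB = ⌊$234,110 × 150%/8⌋ = $43,895; SL = ⌊$213,210/7⌋ = $30,458 → take DB $43,895. Book value $190,215.
Year 3: DB = ⌊$190,215 × 150%/8⌋ = $35,665; SL = ⌊$169,315/6⌋ = $28,219 → take DB $35,665. Book value $154,550.
Year 4: DB = ⌊$154,550 × 150%/8⌋ = $28,978; SL = ⌊$133,650/5⌋ = $26,730 → take DB $28,978. Book value $125,572.
Year 5: DB = ⌊$125,572 × 150%/8⌋ = $23,544; SL = ⌊$104,672/4⌋ = $26,168 → take SL $26,168. Book value $99,404.
Year 6: DB = ⌊$99,404 × 150%/8⌋ = $18,638; SL = ⌊$78,504/3⌋ = $26,168 → take SL $26,168. Book value $73,236.
Year 7: DB = ⌊$73,236 × 150%/8⌋ = $13,731; SL = ⌊$52,336/2⌋ = $26,168 → take SL $26,168. Book value $47,068.
Year 8 (final): $47,068 − $20,900 = $26,168. Book value $20,900.

$54,025; $43,895; $35,665; $28,978; $26,168; $26,168; $26,168; $26,168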